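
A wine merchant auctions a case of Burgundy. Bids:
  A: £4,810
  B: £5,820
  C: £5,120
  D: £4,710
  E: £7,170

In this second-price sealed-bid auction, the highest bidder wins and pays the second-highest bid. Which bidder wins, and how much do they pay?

E pays £5,820

Bids in order: 7,170 (E) > 5,820 (B) > 5,120 (C) > 4,810 (A) > 4,710 (D)
E is highest; pays the second-highest bid, £5,820.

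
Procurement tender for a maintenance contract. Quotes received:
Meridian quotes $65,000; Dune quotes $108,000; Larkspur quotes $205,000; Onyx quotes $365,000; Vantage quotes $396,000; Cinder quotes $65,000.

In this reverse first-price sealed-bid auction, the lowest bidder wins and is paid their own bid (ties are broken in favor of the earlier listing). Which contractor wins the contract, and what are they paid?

Sorting bids: 65,000 (Meridian) < 65,000 (Cinder) < 108,000 (Dune) < 205,000 (Larkspur) < 365,000 (Onyx) < 396,000 (Vantage)
Tie at $65,000 → Meridian wins by tie-break.
First-price: Meridian is paid what they bid, $65,000.

Meridian is paid $65,000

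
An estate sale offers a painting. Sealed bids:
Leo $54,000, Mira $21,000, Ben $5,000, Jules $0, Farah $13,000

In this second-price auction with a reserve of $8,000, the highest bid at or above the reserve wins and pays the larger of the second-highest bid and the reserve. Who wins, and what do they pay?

Leo pays $21,000

Rule: the highest bid at or above the reserve wins and pays the larger of the second-highest bid and the reserve.
Sorting bids: 54,000 (Leo) > 21,000 (Mira) > 13,000 (Farah) > 5,000 (Ben) > 0 (Jules)
Highest eligible bid: Leo at $54,000.
Second-highest bid $21,000 exceeds the reserve $8,000 → payment $21,000.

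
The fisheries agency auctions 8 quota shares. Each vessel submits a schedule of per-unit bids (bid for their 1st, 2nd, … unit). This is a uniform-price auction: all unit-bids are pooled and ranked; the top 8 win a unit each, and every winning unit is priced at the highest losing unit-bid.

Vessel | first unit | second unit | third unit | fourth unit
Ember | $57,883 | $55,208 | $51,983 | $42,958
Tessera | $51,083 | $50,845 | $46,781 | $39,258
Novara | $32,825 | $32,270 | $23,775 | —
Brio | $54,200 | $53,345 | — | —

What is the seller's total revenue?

Total revenue: $343,664

All unit-bids, highest first — top 8: 57,883 (Ember-1), 55,208 (Ember-2), 54,200 (Brio-1), 53,345 (Brio-2), 51,983 (Ember-3), 51,083 (Tessera-1), 50,845 (Tessera-2), 46,781 (Tessera-3)
First bid not allocated: $42,958.
Allocation: Brio 2, Ember 3, Tessera 3. Every unit priced at $42,958.
Revenue = 8 × 42,958 = $343,664.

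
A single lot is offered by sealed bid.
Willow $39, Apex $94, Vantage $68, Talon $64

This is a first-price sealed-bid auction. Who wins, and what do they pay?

Apex pays $94

Bids in order: 94 (Apex) > 68 (Vantage) > 64 (Talon) > 39 (Willow)
First-price: Apex pays what they bid, $94.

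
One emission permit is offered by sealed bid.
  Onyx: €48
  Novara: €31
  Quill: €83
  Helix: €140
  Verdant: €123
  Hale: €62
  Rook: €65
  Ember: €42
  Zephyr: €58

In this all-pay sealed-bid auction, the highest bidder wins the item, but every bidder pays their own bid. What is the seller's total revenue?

All-pay sealed-bid auction: the highest bidder wins the item, but every bidder pays their own bid.
Sorting bids: 140 (Helix) > 123 (Verdant) > 83 (Quill) > 65 (Rook) > 62 (Hale) > 58 (Zephyr) > …
Every bidder forfeits their bid regardless of winning.
Revenue = 48 + 31 + 83 + 140 + 123 + 62 + 65 + 42 + 58 = €652.

Total revenue: €652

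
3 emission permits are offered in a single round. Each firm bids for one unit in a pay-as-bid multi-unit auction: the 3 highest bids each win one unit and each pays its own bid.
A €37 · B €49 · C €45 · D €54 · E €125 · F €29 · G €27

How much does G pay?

G pays €0

Bids ranked high→low: 125 (E), 54 (D), 49 (B), 45 (C), 37 (A), …
Winners (3 units): E, D, B.
G does not win → €0.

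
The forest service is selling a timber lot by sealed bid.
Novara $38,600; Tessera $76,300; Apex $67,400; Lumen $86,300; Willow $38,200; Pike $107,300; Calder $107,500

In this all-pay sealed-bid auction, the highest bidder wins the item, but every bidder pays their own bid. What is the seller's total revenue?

Sorting bids: 107,500 (Calder) > 107,300 (Pike) > 86,300 (Lumen) > 76,300 (Tessera) > 67,400 (Apex) > 38,600 (Novara) > …
Calder wins with the top bid; all bids are sunk regardless.
Every bidder forfeits their bid regardless of winning.
Revenue = 38,600 + 76,300 + 67,400 + 86,300 + 38,200 + 107,300 + 107,500 = $521,600.

Total revenue: $521,600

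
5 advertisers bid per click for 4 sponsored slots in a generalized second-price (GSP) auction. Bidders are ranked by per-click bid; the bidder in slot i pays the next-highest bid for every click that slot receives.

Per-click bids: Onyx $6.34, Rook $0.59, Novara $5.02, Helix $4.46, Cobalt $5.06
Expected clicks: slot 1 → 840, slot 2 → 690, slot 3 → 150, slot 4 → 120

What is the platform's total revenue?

Sorting advertisers: $6.34 (Onyx) > $5.06 (Cobalt) > $5.02 (Novara) > $4.46 (Helix) > $0.59 (Rook)
Slot 1: Onyx pays $5.06 × 840 = $4250.40
Slot 2: Cobalt pays $5.02 × 690 = $3463.80
Slot 3: Novara pays $4.46 × 150 = $669.00
Slot 4: Helix pays $0.59 × 120 = $70.80
Total = $8454.00

Total revenue: $8454.00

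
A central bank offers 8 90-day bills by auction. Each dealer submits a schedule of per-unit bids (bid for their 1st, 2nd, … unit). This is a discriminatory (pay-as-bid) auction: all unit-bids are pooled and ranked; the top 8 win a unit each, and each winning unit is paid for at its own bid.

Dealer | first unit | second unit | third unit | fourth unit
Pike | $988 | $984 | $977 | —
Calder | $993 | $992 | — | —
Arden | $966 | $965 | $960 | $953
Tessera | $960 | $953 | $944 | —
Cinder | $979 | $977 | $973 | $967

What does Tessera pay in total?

Merging the schedules and taking the best 8: 993 (Calder-1), 992 (Calder-2), 988 (Pike-1), 984 (Pike-2), 979 (Cinder-1), 977 (Pike-3), 977 (Cinder-2), 973 (Cinder-3)
Next rejected bid: $967 (not a price — pay-as-bid).
Tessera wins no units.

Tessera pays $0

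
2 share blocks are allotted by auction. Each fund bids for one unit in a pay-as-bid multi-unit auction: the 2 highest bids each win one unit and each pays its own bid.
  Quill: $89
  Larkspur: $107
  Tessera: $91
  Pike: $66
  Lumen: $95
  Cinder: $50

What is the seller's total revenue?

Sorting: 107 (Larkspur), 95 (Lumen), 91 (Tessera), 89 (Quill), …
Top 2: Larkspur, Lumen.
Total revenue = 107 + 95 = $202.

Total revenue: $202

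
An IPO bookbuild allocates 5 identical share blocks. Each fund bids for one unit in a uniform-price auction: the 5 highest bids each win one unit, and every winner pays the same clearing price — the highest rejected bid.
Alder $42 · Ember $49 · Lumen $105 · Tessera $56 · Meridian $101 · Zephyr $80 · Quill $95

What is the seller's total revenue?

Bids ranked high→low: 105 (Lumen), 101 (Meridian), 95 (Quill), 80 (Zephyr), 56 (Tessera), 49 (Ember), 42 (Alder)
Winners (5 units): Lumen, Meridian, Quill, Zephyr, Tessera.
First losing bid is Ember's $49, which sets the uniform price.
Total revenue = 5 × $49 = $245.

Total revenue: $245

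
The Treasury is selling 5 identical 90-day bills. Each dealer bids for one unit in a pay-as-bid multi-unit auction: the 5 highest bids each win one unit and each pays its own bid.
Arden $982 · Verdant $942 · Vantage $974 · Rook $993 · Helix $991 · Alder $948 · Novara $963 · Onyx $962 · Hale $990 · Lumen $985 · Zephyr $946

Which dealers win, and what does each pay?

Rook $993, Helix $991, Hale $990, Lumen $985, Arden $982

Sorting: 993 (Rook), 991 (Helix), 990 (Hale), 985 (Lumen), 982 (Arden), 974 (Vantage), 963 (Novara), …
Top 5: Rook, Helix, Hale, Lumen, Arden.
Each winner pays its own bid: Rook $993, Helix $991, Hale $990, Lumen $985, Arden $982.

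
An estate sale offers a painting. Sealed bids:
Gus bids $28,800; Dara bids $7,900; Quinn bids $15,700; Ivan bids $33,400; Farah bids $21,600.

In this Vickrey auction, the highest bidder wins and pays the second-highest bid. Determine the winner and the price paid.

Bids ranked: 33,400 (Ivan) > 28,800 (Gus) > 21,600 (Farah) > 15,700 (Quinn) > 7,900 (Dara)
Ivan is highest; pays the second-highest bid, $28,800.

Ivan pays $28,800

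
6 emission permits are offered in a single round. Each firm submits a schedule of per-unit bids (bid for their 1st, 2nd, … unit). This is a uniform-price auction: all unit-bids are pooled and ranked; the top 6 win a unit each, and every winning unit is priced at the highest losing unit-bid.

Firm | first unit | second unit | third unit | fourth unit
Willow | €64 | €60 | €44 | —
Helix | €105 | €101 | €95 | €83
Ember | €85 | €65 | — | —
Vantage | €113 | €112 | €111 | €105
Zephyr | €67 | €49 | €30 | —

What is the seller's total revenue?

Pooled unit-bids ranked (top 6): 113 (Vantage-1), 112 (Vantage-2), 111 (Vantage-3), 105 (Helix-1), 105 (Vantage-4), 101 (Helix-2)
Highest rejected unit-bid = €95.
Allocation: Helix 2, Vantage 4. Every unit priced at €95.
Revenue = 6 × 95 = €570.

Total revenue: €570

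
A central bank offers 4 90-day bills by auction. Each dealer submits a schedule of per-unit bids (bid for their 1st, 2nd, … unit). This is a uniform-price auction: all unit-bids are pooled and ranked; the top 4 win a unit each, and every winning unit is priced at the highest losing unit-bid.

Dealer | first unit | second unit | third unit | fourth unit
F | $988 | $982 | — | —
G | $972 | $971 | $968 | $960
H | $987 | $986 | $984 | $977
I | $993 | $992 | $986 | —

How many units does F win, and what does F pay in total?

F: 1 unit, pays $986

All unit-bids, highest first — top 4: 993 (I-1), 992 (I-2), 988 (F-1), 987 (H-1)
The (k+1)-th unit-bid is $986.
F wins 1 unit(s) at $986 each.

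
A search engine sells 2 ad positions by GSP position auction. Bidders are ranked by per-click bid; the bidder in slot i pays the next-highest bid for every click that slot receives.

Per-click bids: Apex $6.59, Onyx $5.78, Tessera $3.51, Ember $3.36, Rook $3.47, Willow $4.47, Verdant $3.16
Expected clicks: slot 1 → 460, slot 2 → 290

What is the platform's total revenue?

Total revenue: $3955.10

Ranked by bid: $6.59 (Apex) > $5.78 (Onyx) > $4.47 (Willow) > …
Slot 1: Apex pays $5.78 × 460 = $2658.80
Slot 2: Onyx pays $4.47 × 290 = $1296.30
Total = $3955.10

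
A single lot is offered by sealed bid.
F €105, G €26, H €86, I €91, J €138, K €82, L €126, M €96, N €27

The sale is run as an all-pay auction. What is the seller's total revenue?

Total revenue: €777

All-pay auction: the highest bidder wins the item, but every bidder pays their own bid.
Bids in order: 138 (J) > 126 (L) > 105 (F) > 96 (M) > 91 (I) > 86 (H) > …
Every bidder forfeits their bid regardless of winning.
Revenue = 105 + 26 + 86 + 91 + 138 + 82 + 126 + 96 + 27 = €777.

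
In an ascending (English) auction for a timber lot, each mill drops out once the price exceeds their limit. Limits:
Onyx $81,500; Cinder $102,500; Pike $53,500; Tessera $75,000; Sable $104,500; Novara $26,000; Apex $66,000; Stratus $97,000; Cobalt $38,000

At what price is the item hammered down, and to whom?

Limits ranked: 104,500 (Sable) > 102,500 (Cinder) > 97,000 (Stratus) > 81,500 (Onyx) > 75,000 (Tessera) > 66,000 (Apex) > …
Once the price passes $102,500, only Sable is left; the hammer falls at Cinder's limit of $102,500.

Sable wins at $102,500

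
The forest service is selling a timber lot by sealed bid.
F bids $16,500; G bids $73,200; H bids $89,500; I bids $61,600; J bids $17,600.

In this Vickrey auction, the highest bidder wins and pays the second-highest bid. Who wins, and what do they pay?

Bids in order: 89,500 (H) > 73,200 (G) > 61,600 (I) > 17,600 (J) > 16,500 (F)
H wins with the highest bid; price is set by the runner-up at $73,200.

H pays $73,200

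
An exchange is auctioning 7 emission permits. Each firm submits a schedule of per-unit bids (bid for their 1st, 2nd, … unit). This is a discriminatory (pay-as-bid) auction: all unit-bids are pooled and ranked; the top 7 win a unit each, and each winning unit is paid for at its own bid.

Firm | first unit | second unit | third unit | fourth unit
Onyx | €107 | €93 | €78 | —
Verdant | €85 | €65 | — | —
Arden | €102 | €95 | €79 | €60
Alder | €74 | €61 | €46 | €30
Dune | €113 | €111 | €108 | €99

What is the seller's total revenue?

Total revenue: €735

Merging the schedules and taking the best 7: 113 (Dune-1), 111 (Dune-2), 108 (Dune-3), 107 (Onyx-1), 102 (Arden-1), 99 (Dune-4), 95 (Arden-2)
Next rejected bid: €93 (not a price — pay-as-bid).
Each winning unit pays its own bid.
Revenue = 113 + 111 + 108 + 107 + 102 + 99 + 95 = €735.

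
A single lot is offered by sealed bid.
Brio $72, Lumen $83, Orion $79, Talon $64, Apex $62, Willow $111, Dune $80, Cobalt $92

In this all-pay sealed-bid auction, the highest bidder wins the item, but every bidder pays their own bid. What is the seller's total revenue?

Total revenue: $643

Sorting bids: 111 (Willow) > 92 (Cobalt) > 83 (Lumen) > 80 (Dune) > 79 (Orion) > 72 (Brio) > …
Every bidder forfeits their bid regardless of winning.
Revenue = 72 + 83 + 79 + 64 + 62 + 111 + 80 + 92 = $643.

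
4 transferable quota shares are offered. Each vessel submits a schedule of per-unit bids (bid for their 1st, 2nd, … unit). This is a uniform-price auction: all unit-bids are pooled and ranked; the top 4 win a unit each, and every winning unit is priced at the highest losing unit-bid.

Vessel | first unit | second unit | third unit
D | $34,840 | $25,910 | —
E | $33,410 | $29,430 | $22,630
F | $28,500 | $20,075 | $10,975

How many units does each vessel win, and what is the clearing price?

Merging the schedules and taking the best 4: 34,840 (D-1), 33,410 (E-1), 29,430 (E-2), 28,500 (F-1)
First bid not allocated: $25,910.
Allocation: D 1, E 2, F 1.

D 1, E 2, F 1; clearing price $25,910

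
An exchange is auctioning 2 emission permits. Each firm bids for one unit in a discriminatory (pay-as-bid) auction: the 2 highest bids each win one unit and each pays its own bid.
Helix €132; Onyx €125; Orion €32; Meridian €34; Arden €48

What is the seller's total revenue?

Total revenue: €257

Bids ranked high→low: 132 (Helix), 125 (Onyx), 48 (Arden), 34 (Meridian), …
The 2 highest are Helix, Onyx.
Total revenue = 132 + 125 = €257.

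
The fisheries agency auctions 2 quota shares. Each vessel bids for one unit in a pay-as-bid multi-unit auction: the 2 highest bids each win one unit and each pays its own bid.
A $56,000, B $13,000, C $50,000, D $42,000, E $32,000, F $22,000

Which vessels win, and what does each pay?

A $56,000, C $50,000

Sorting: 56,000 (A), 50,000 (C), 42,000 (D), 32,000 (E), …
The 2 highest are A, C.
Each winner pays its own bid: A $56,000, C $50,000.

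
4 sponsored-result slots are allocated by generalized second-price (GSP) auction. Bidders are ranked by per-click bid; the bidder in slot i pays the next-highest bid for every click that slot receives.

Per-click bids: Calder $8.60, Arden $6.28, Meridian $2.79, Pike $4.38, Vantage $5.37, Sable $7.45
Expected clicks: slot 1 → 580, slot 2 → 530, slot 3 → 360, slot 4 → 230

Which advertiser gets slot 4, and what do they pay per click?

Vantage; $4.38 per click

Sorting advertisers: $8.60 (Calder) > $7.45 (Sable) > $6.28 (Arden) > $5.37 (Vantage) > $4.38 (Pike) > …
Slot 4 goes to the fourth-ranked bidder, Vantage, who pays the next bid down: $4.38/click.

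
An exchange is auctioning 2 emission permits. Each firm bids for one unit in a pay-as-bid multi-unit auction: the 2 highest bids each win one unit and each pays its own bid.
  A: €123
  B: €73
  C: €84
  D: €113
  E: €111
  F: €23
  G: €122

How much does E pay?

Bids ranked high→low: 123 (A), 122 (G), 113 (D), 111 (E), …
Winners (2 units): A, G.
E does not win → €0.

E pays €0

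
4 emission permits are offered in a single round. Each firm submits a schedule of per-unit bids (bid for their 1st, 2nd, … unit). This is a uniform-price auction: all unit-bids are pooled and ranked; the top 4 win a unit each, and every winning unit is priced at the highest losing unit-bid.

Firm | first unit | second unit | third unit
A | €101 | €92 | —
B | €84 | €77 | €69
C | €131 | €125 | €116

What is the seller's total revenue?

Total revenue: €368

Merging the schedules and taking the best 4: 131 (C-1), 125 (C-2), 116 (C-3), 101 (A-1)
Highest rejected unit-bid = €92.
Allocation: A 1, C 3. Every unit priced at €92.
Revenue = 4 × 92 = €368.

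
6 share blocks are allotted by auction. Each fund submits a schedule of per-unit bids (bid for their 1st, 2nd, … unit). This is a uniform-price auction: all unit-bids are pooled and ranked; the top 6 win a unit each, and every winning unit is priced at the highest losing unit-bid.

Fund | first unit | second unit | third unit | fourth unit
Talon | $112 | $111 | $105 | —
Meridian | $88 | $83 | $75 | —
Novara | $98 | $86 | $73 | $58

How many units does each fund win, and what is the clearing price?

Pooled unit-bids ranked (top 6): 112 (Talon-1), 111 (Talon-2), 105 (Talon-3), 98 (Novara-1), 88 (Meridian-1), 86 (Novara-2)
Highest rejected unit-bid = $83.
Allocation: Meridian 1, Novara 2, Talon 3.

Meridian 1, Novara 2, Talon 3; clearing price $83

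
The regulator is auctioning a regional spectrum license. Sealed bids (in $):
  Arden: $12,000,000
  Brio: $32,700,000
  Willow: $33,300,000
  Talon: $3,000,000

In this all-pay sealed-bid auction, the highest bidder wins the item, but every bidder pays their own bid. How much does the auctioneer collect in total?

Bids in order: 33,300,000 (Willow) > 32,700,000 (Brio) > 12,000,000 (Arden) > 3,000,000 (Talon)
Every bidder forfeits their bid regardless of winning.
Revenue = 12,000,000 + 32,700,000 + 33,300,000 + 3,000,000 = $81,000,000.

Total revenue: $81,000,000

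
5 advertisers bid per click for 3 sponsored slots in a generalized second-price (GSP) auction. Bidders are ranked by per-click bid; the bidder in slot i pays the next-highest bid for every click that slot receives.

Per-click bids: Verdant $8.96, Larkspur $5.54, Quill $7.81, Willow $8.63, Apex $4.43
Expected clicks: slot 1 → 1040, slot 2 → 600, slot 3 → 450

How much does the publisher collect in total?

Sorting advertisers: $8.96 (Verdant) > $8.63 (Willow) > $7.81 (Quill) > $5.54 (Larkspur) > …
Slot 1: Verdant pays $8.63 × 1040 = $8975.20
Slot 2: Willow pays $7.81 × 600 = $4686.00
Slot 3: Quill pays $5.54 × 450 = $2493.00
Total = $16154.20

Total revenue: $16154.20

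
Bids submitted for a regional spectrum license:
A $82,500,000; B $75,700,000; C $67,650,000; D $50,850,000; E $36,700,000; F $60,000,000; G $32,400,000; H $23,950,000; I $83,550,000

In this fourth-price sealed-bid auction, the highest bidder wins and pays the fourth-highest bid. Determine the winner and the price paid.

Bids in order: 83,550,000 (I) > 82,500,000 (A) > 75,700,000 (B) > 67,650,000 (C) > 60,000,000 (F) > 50,850,000 (D) > …
I wins; payment is bid #4 in the ranking = $67,650,000.

I pays $67,650,000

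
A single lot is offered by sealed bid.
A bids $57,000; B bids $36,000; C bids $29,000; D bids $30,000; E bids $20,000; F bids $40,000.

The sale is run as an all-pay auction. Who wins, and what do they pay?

A pays $57,000

Rule: the highest bidder wins the item, but every bidder pays their own bid.
Bids in order: 57,000 (A) > 40,000 (F) > 36,000 (B) > 30,000 (D) > 29,000 (C) > 20,000 (E)
A is highest and takes the item; every bidder forfeits their bid.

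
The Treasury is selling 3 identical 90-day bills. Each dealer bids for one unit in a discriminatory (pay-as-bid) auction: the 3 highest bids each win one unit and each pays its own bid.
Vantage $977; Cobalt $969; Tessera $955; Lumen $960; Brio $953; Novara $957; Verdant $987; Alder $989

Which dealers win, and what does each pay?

Sorting: 989 (Alder), 987 (Verdant), 977 (Vantage), 969 (Cobalt), 960 (Lumen), …
Winners (3 units): Alder, Verdant, Vantage.
Each winner pays its own bid: Alder $989, Verdant $987, Vantage $977.

Alder $989, Verdant $987, Vantage $977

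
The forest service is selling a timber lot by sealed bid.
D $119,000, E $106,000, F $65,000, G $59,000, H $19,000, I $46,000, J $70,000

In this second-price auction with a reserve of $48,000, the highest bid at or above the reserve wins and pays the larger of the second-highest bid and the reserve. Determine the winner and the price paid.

Bids ranked: 119,000 (D) > 106,000 (E) > 70,000 (J) > 65,000 (F) > 59,000 (G) > 46,000 (I) > …
Highest eligible bid: D at $119,000.
Second-highest bid $106,000 exceeds the reserve $48,000 → payment $106,000.

D pays $106,000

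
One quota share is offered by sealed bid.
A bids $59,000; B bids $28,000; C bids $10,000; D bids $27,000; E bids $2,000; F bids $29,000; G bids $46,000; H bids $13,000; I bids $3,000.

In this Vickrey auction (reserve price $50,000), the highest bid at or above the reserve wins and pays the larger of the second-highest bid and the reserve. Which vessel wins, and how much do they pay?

A pays $50,000

Rule: the highest bid at or above the reserve wins and pays the larger of the second-highest bid and the reserve.
Bids ranked: 59,000 (A) > 46,000 (G) > 29,000 (F) > 28,000 (B) > 27,000 (D) > 13,000 (H) > …
Highest eligible bid: A at $59,000.
Second-highest bid $46,000 is below the reserve $50,000, so the reserve binds → payment $50,000.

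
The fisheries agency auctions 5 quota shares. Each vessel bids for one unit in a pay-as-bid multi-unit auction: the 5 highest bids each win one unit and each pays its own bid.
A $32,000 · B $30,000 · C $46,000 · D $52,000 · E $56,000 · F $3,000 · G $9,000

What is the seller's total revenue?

Total revenue: $216,000

Ordering the bids: 56,000 (E), 52,000 (D), 46,000 (C), 32,000 (A), 30,000 (B), 9,000 (G), 3,000 (F)
Top 5: E, D, C, A, B.
Total revenue = 56,000 + 52,000 + 46,000 + 32,000 + 30,000 = $216,000.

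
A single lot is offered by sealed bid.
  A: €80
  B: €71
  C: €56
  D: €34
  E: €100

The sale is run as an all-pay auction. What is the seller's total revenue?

Total revenue: €341

Sorting bids: 100 (E) > 80 (A) > 71 (B) > 56 (C) > 34 (D)
E wins with the top bid; all bids are sunk regardless.
Every bidder forfeits their bid regardless of winning.
Revenue = 80 + 71 + 56 + 34 + 100 = €341.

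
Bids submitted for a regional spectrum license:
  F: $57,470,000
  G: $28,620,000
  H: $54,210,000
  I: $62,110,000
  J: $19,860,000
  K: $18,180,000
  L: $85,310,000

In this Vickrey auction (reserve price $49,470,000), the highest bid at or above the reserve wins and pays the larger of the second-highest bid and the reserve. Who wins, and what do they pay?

L pays $62,110,000

Bids in order: 85,310,000 (L) > 62,110,000 (I) > 57,470,000 (F) > 54,210,000 (H) > 28,620,000 (G) > 19,860,000 (J) > …
Highest eligible bid: L at $85,310,000.
max(second-highest $62,110,000, reserve $49,470,000) = $62,110,000; the reserve does not bind.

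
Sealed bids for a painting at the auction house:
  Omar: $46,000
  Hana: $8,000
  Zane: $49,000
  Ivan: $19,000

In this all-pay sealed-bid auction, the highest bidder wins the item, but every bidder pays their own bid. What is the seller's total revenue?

Total revenue: $122,000

Bids ranked: 49,000 (Zane) > 46,000 (Omar) > 19,000 (Ivan) > 8,000 (Hana)
Every bidder forfeits their bid regardless of winning.
Revenue = 46,000 + 8,000 + 49,000 + 19,000 = $122,000.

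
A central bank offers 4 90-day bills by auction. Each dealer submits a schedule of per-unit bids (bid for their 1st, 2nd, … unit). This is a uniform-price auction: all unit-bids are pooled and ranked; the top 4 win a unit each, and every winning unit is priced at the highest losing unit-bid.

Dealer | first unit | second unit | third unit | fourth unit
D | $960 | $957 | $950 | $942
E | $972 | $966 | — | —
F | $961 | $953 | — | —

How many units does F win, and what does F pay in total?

Pooled unit-bids ranked (top 4): 972 (E-1), 966 (E-2), 961 (F-1), 960 (D-1)
Highest rejected unit-bid = $957.
F wins 1 unit(s) at $957 each.

F: 1 unit, pays $957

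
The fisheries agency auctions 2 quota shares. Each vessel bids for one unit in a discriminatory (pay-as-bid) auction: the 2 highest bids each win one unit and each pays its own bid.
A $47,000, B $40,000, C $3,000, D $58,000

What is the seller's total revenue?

Bids ranked high→low: 58,000 (D), 47,000 (A), 40,000 (B), 3,000 (C)
Top 2: D, A.
Total revenue = 58,000 + 47,000 = $105,000.

Total revenue: $105,000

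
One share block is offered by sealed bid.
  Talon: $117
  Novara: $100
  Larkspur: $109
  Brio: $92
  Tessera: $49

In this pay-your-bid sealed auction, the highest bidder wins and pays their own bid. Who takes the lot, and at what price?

Talon pays $117

Sorting bids: 117 (Talon) > 109 (Larkspur) > 100 (Novara) > 92 (Brio) > 49 (Tessera)
Talon has the highest bid and pays exactly that: $117.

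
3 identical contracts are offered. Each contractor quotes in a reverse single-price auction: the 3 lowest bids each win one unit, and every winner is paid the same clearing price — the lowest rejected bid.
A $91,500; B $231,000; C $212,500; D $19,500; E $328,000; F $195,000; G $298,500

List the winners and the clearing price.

D, A, F; each is paid $212,500

Ordering the bids: 19,500 (D), 91,500 (A), 195,000 (F), 212,500 (C), 231,000 (B), …
Winners (3 units): D, A, F.
Lowest unsuccessful bid: $212,500 → clearing price.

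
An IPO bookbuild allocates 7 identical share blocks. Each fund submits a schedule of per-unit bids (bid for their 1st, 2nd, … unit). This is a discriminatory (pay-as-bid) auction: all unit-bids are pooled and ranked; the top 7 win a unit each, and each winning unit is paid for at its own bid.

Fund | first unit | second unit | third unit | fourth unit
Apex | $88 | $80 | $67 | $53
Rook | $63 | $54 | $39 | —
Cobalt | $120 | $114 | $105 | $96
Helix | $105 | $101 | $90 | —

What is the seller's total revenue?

Total revenue: $731

All unit-bids, highest first — top 7: 120 (Cobalt-1), 114 (Cobalt-2), 105 (Cobalt-3), 105 (Helix-1), 101 (Helix-2), 96 (Cobalt-4), 90 (Helix-3)
Next rejected bid: $88 (not a price — pay-as-bid).
Each winning unit pays its own bid.
Revenue = 120 + 114 + 105 + 105 + 101 + 96 + 90 = $731.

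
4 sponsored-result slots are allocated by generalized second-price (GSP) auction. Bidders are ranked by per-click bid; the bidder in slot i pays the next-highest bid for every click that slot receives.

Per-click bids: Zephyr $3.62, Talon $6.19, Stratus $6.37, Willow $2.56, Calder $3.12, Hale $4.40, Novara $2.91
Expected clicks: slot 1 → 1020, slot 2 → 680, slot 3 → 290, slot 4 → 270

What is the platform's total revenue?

Per-click bids in order: $6.37 (Stratus) > $6.19 (Talon) > $4.40 (Hale) > $3.62 (Zephyr) > $3.12 (Calder) > …
Slot 1: Stratus pays $6.19 × 1020 = $6313.80
Slot 2: Talon pays $4.40 × 680 = $2992.00
Slot 3: Hale pays $3.62 × 290 = $1049.80
Slot 4: Zephyr pays $3.12 × 270 = $842.40
Total = $11198.00

Total revenue: $11198.00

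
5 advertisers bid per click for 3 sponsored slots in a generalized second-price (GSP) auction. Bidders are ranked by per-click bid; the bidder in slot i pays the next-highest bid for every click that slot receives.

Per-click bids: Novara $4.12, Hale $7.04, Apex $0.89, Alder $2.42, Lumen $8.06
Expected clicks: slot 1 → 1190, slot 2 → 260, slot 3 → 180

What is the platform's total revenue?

Sorting advertisers: $8.06 (Lumen) > $7.04 (Hale) > $4.12 (Novara) > $2.42 (Alder) > …
Slot 1: Lumen pays $7.04 × 1190 = $8377.60
Slot 2: Hale pays $4.12 × 260 = $1071.20
Slot 3: Novara pays $2.42 × 180 = $435.60
Total = $9884.40

Total revenue: $9884.40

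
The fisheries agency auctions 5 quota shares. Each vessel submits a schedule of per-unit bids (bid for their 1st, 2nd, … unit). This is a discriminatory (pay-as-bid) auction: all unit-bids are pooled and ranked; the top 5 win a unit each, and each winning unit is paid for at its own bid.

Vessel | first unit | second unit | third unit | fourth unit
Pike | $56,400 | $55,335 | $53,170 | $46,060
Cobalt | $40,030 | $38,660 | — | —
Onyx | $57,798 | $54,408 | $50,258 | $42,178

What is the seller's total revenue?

Total revenue: $277,111

Pooled unit-bids ranked (top 5): 57,798 (Onyx-1), 56,400 (Pike-1), 55,335 (Pike-2), 54,408 (Onyx-2), 53,170 (Pike-3)
Next rejected bid: $50,258 (not a price — pay-as-bid).
Each winning unit pays its own bid.
Revenue = 57,798 + 56,400 + 55,335 + 54,408 + 53,170 = $277,111.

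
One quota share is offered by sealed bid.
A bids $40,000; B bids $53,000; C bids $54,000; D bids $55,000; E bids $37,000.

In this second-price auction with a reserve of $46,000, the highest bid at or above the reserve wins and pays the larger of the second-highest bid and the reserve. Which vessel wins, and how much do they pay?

Sorting bids: 55,000 (D) > 54,000 (C) > 53,000 (B) > 40,000 (A) > 37,000 (E)
Highest eligible bid: D at $55,000.
max(second-highest $54,000, reserve $46,000) = $54,000; the reserve does not bind.

D pays $54,000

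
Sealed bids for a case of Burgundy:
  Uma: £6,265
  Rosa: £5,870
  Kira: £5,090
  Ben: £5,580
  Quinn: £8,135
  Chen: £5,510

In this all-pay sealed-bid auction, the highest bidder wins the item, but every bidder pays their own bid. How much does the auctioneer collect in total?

Rule: the highest bidder wins the item, but every bidder pays their own bid.
Sorting bids: 8,135 (Quinn) > 6,265 (Uma) > 5,870 (Rosa) > 5,580 (Ben) > 5,510 (Chen) > 5,090 (Kira)
Every bidder forfeits their bid regardless of winning.
Revenue = 6,265 + 5,870 + 5,090 + 5,580 + 8,135 + 5,510 = £36,450.

Total revenue: £36,450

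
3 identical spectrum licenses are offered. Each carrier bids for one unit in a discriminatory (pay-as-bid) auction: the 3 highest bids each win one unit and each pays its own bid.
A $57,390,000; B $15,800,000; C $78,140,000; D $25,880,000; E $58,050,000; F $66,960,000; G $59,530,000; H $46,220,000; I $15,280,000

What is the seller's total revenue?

Ordering the bids: 78,140,000 (C), 66,960,000 (F), 59,530,000 (G), 58,050,000 (E), 57,390,000 (A), …
The 3 highest are C, F, G.
Total revenue = 78,140,000 + 66,960,000 + 59,530,000 = $204,630,000.

Total revenue: $204,630,000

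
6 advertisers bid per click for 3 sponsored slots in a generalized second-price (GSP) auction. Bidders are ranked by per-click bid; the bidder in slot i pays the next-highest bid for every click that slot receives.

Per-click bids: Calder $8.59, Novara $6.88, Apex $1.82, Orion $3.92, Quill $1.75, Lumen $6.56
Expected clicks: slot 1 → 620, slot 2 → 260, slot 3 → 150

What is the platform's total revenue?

Sorting advertisers: $8.59 (Calder) > $6.88 (Novara) > $6.56 (Lumen) > $3.92 (Orion) > …
Slot 1: Calder pays $6.88 × 620 = $4265.60
Slot 2: Novara pays $6.56 × 260 = $1705.60
Slot 3: Lumen pays $3.92 × 150 = $588.00
Total = $6559.20

Total revenue: $6559.20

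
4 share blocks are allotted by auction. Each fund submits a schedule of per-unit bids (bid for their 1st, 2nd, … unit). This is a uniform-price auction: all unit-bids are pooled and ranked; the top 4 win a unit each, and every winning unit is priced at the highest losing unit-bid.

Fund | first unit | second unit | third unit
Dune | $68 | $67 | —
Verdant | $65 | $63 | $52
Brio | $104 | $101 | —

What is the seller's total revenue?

Total revenue: $260

Pooled unit-bids ranked (top 4): 104 (Brio-1), 101 (Brio-2), 68 (Dune-1), 67 (Dune-2)
The (k+1)-th unit-bid is $65.
Allocation: Brio 2, Dune 2. Every unit priced at $65.
Revenue = 4 × 65 = $260.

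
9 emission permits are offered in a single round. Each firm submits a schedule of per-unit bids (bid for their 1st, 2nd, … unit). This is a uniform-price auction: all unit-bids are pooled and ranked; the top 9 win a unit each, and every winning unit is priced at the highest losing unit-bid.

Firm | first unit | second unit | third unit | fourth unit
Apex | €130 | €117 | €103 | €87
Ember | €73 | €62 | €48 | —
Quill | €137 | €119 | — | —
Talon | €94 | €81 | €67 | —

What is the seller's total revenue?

Total revenue: €603

Pooled unit-bids ranked (top 9): 137 (Quill-1), 130 (Apex-1), 119 (Quill-2), 117 (Apex-2), 103 (Apex-3), 94 (Talon-1), 87 (Apex-4), 81 (Talon-2), 73 (Ember-1)
Highest rejected unit-bid = €67.
Allocation: Apex 4, Ember 1, Quill 2, Talon 2. Every unit priced at €67.
Revenue = 9 × 67 = €603.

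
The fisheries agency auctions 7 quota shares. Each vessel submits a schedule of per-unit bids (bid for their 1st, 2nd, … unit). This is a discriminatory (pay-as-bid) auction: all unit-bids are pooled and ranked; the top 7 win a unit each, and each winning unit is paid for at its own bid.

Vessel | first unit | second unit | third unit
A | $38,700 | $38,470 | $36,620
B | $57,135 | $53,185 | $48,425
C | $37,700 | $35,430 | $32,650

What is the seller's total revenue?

Merging the schedules and taking the best 7: 57,135 (B-1), 53,185 (B-2), 48,425 (B-3), 38,700 (A-1), 38,470 (A-2), 37,700 (C-1), 36,620 (A-3)
Next rejected bid: $35,430 (not a price — pay-as-bid).
Each winning unit pays its own bid.
Revenue = 57,135 + 53,185 + 48,425 + 38,700 + 38,470 + 37,700 + 36,620 = $310,235.

Total revenue: $310,235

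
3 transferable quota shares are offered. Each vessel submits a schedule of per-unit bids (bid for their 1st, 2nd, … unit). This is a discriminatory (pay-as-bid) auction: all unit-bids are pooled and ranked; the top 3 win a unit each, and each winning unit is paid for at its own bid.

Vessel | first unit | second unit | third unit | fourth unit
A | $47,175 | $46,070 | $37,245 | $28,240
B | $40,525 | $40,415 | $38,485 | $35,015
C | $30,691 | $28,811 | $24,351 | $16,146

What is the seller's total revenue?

Total revenue: $133,770

All unit-bids, highest first — top 3: 47,175 (A-1), 46,070 (A-2), 40,525 (B-1)
Next rejected bid: $40,415 (not a price — pay-as-bid).
Each winning unit pays its own bid.
Revenue = 47,175 + 46,070 + 40,525 = $133,770.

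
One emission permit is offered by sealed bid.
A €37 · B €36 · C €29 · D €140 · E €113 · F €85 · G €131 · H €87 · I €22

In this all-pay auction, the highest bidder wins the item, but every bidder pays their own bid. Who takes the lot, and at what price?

D pays €140

Sorting bids: 140 (D) > 131 (G) > 113 (E) > 87 (H) > 85 (F) > 37 (A) > …
D wins with the top bid; all bids are sunk regardless.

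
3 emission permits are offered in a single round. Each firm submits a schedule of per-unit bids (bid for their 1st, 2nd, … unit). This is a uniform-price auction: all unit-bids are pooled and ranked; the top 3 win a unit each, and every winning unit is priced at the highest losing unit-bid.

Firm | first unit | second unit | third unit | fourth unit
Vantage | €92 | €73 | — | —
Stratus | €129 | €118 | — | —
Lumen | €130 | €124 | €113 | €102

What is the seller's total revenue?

Pooled unit-bids ranked (top 3): 130 (Lumen-1), 129 (Stratus-1), 124 (Lumen-2)
The (k+1)-th unit-bid is €118.
Allocation: Lumen 2, Stratus 1. Every unit priced at €118.
Revenue = 3 × 118 = €354.

Total revenue: €354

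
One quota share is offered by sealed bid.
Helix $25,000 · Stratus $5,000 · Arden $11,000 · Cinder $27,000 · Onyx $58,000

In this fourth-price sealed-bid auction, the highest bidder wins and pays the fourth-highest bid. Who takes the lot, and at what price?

Onyx pays $11,000

Sorting bids: 58,000 (Onyx) > 27,000 (Cinder) > 25,000 (Helix) > 11,000 (Arden) > 5,000 (Stratus)
Onyx is highest; pays the fourth-highest bid, $11,000.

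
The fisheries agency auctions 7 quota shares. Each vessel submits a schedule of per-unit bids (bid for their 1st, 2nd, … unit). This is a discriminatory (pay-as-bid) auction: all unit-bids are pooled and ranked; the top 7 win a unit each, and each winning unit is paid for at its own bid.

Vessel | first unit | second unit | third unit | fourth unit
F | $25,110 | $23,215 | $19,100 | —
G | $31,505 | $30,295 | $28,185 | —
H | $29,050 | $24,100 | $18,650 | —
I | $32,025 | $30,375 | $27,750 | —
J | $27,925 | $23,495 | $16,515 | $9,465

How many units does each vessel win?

G 3, H 1, I 2, J 1

Pooled unit-bids ranked (top 7): 32,025 (I-1), 31,505 (G-1), 30,375 (I-2), 30,295 (G-2), 29,050 (H-1), 28,185 (G-3), 27,925 (J-1)
Next rejected bid: $27,750 (not a price — pay-as-bid).
Allocation: G 3, H 1, I 2, J 1.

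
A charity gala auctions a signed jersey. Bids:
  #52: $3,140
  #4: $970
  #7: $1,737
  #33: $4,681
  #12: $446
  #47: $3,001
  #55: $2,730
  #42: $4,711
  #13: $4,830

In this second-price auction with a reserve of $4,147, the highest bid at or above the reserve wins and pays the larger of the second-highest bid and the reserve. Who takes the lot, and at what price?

Sorting bids: 4,830 (#13) > 4,711 (#42) > 4,681 (#33) > 3,140 (#52) > 3,001 (#47) > 2,730 (#55) > …
#13 has the top bid at or above the reserve ($4,830).
max(second-highest $4,711, reserve $4,147) = $4,711; the reserve does not bind.

#13 pays $4,711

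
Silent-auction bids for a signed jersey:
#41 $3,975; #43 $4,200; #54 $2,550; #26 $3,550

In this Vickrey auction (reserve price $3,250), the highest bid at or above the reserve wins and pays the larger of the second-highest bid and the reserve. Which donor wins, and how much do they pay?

#43 pays $3,975

Bids in order: 4,200 (#43) > 3,975 (#41) > 3,550 (#26) > 2,550 (#54)
#43 has the top bid at or above the reserve ($4,200).
Second-highest bid $3,975 exceeds the reserve $3,250 → payment $3,975.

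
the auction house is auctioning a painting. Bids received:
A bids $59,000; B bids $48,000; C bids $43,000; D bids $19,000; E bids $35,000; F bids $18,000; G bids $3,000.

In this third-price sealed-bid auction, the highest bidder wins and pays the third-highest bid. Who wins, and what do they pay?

Bids ranked: 59,000 (A) > 48,000 (B) > 43,000 (C) > 35,000 (E) > 19,000 (D) > 18,000 (F) > …
A is highest; pays the third-highest bid, $43,000.

A pays $43,000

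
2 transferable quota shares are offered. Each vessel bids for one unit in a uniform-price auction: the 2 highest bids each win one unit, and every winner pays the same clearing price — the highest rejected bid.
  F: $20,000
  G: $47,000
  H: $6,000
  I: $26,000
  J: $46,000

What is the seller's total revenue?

Total revenue: $52,000

Bids ranked high→low: 47,000 (G), 46,000 (J), 26,000 (I), 20,000 (F), …
The 2 highest are G, J.
Highest unsuccessful bid: $26,000 → clearing price.
Total revenue = 2 × $26,000 = $52,000.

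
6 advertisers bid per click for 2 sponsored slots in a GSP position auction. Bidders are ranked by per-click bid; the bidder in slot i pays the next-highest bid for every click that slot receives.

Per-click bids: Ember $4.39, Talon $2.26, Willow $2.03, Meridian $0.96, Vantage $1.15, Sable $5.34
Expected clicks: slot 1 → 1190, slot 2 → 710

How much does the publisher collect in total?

Total revenue: $6828.70

Per-click bids in order: $5.34 (Sable) > $4.39 (Ember) > $2.26 (Talon) > …
Slot 1: Sable pays $4.39 × 1190 = $5224.10
Slot 2: Ember pays $2.26 × 710 = $1604.60
Total = $6828.70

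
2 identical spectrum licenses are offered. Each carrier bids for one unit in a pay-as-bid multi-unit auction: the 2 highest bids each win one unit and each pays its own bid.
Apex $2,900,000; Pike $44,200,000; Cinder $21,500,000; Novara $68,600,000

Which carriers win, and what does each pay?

Novara $68,600,000, Pike $44,200,000

Bids ranked high→low: 68,600,000 (Novara), 44,200,000 (Pike), 21,500,000 (Cinder), 2,900,000 (Apex)
Top 2: Novara, Pike.
Each winner pays its own bid: Novara $68,600,000, Pike $44,200,000.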